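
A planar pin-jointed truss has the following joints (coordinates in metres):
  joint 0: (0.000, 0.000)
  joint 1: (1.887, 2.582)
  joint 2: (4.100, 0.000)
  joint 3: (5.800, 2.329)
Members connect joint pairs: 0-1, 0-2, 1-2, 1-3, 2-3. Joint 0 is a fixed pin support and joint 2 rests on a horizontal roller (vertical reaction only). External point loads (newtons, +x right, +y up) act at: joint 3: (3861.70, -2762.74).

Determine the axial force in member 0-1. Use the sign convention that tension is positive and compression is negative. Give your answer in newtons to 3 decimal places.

4135.858

N=4 nodes, M=5 members, R=3 reactions → 2N=8, M+R=8
member 0 (0-1): L=3.1980, (cx,cy)=(0.5900,0.8074)
member 1 (0-2): L=4.1000, (cx,cy)=(1.0000,0.0000)
member 2 (1-2): L=3.4006, (cx,cy)=(0.6508,-0.7593)
member 3 (1-3): L=3.9212, (cx,cy)=(0.9979,-0.0645)
member 4 (2-3): L=2.8834, (cx,cy)=(0.5896,0.8077)
solve A·x = −loads:
  F[0-1] = +4135.8581 N (tension)
  F[0-2] = +1421.3454 N (tension)
  F[1-2] = -4875.8210 N (compression)
  F[1-3] = +5625.0997 N (tension)
  F[2-3] = -2971.0970 N (compression)
  Rx@0 = -3861.7000 N
  Ry@0 = -3339.1603 N
  Ry@2 = +6101.9003 N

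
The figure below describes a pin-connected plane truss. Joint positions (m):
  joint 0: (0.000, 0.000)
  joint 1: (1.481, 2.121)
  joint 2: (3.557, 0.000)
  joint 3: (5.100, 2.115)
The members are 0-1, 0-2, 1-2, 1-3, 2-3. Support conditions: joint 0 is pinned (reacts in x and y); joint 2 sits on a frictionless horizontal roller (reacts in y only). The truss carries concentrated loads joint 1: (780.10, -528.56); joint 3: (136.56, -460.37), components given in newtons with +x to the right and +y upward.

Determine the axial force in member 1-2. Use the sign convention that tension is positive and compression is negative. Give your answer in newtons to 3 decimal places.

-1353.008

N=4 nodes, M=5 members, R=3 reactions → 2N=8, M+R=8
member 0 (0-1): L=2.5869, (cx,cy)=(0.5725,0.8199)
member 1 (0-2): L=3.5570, (cx,cy)=(1.0000,0.0000)
member 2 (1-2): L=2.9679, (cx,cy)=(0.6995,-0.7146)
member 3 (1-3): L=3.6190, (cx,cy)=(1.0000,-0.0017)
member 4 (2-3): L=2.6180, (cx,cy)=(0.5894,0.8079)
solve A·x = −loads:
  F[0-1] = +533.6987 N (tension)
  F[0-2] = +611.1164 N (tension)
  F[1-2] = -1353.0082 N (compression)
  F[1-3] = +471.8532 N (tension)
  F[2-3] = -568.8954 N (compression)
  Rx@0 = -916.6600 N
  Ry@0 = -437.5813 N
  Ry@2 = +1426.5113 N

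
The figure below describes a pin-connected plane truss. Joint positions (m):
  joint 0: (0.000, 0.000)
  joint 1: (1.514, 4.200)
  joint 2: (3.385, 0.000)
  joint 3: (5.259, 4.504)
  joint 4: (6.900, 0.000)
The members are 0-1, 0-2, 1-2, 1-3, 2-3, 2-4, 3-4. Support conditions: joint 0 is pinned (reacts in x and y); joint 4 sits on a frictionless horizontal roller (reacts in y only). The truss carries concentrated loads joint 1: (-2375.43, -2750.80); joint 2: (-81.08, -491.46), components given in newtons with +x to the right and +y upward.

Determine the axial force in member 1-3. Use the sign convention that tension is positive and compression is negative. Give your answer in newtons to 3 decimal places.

N=5 nodes, M=7 members, R=3 reactions → 2N=10, M+R=10
member 0 (0-1): L=4.4645, (cx,cy)=(0.3391,0.9407)
member 1 (0-2): L=3.3850, (cx,cy)=(1.0000,0.0000)
member 2 (1-2): L=4.5979, (cx,cy)=(0.4069,-0.9135)
member 3 (1-3): L=3.7573, (cx,cy)=(0.9967,0.0809)
member 4 (2-3): L=4.8783, (cx,cy)=(0.3841,0.9233)
member 5 (2-4): L=3.5150, (cx,cy)=(1.0000,0.0000)
member 6 (3-4): L=4.7936, (cx,cy)=(0.3423,-0.9396)
solve A·x = −loads:
  F[0-1] = -4085.5854 N (compression)
  F[0-2] = -1071.0225 N (compression)
  F[1-2] = +1239.3648 N (tension)
  F[1-3] = +487.2110 N (tension)
  F[2-3] = -693.8938 N (compression)
  F[2-4] = -219.0547 N (compression)
  F[3-4] = +639.8947 N (tension)
  Rx@0 = +2456.5100 N
  Ry@0 = +3843.4923 N
  Ry@4 = -601.2323 N

487.211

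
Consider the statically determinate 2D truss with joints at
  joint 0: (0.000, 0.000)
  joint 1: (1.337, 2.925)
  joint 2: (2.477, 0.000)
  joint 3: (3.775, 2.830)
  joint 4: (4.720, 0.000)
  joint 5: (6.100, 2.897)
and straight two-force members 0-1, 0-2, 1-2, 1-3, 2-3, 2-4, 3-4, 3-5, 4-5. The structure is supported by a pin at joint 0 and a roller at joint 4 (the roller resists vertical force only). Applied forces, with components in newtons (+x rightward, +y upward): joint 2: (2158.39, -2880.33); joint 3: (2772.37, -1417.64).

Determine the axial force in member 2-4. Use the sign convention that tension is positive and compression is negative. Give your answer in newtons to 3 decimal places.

1438.411

N=6 nodes, M=9 members, R=3 reactions → 2N=12, M+R=12
member 0 (0-1): L=3.2161, (cx,cy)=(0.4157,0.9095)
member 1 (0-2): L=2.4770, (cx,cy)=(1.0000,0.0000)
member 2 (1-2): L=3.1393, (cx,cy)=(0.3631,-0.9317)
member 3 (1-3): L=2.4399, (cx,cy)=(0.9992,-0.0389)
member 4 (2-3): L=3.1135, (cx,cy)=(0.4169,0.9090)
member 5 (2-4): L=2.2430, (cx,cy)=(1.0000,0.0000)
member 6 (3-4): L=2.9836, (cx,cy)=(0.3167,-0.9485)
member 7 (3-5): L=2.3260, (cx,cy)=(0.9996,0.0288)
member 8 (4-5): L=3.2089, (cx,cy)=(0.4301,0.9028)
solve A·x = −loads:
  F[0-1] = +10.6124 N (tension)
  F[0-2] = +4926.3482 N (tension)
  F[1-2] = -10.7062 N (compression)
  F[1-3] = +8.3060 N (tension)
  F[2-3] = +3179.8173 N (tension)
  F[2-4] = +1438.4109 N (tension)
  F[3-4] = -4541.4351 N (compression)
  F[3-5] = +0.0000 N (tension)
  F[4-5] = -0.0000 N (compression)
  Rx@0 = -4930.7600 N
  Ry@0 = -9.6519 N
  Ry@4 = +4307.6219 N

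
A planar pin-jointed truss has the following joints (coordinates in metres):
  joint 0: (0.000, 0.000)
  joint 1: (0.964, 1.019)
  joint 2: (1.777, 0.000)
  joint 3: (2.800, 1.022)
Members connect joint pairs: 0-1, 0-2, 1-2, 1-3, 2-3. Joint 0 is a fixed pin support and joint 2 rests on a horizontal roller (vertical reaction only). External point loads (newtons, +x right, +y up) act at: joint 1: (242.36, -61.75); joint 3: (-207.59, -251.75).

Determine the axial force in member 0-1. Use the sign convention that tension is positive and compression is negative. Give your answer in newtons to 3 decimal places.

N=4 nodes, M=5 members, R=3 reactions → 2N=8, M+R=8
member 0 (0-1): L=1.4027, (cx,cy)=(0.6872,0.7264)
member 1 (0-2): L=1.7770, (cx,cy)=(1.0000,0.0000)
member 2 (1-2): L=1.3036, (cx,cy)=(0.6237,-0.7817)
member 3 (1-3): L=1.8360, (cx,cy)=(1.0000,0.0016)
member 4 (2-3): L=1.4460, (cx,cy)=(0.7075,0.7068)
solve A·x = −loads:
  F[0-1] = +187.5812 N (tension)
  F[0-2] = -94.1415 N (compression)
  F[1-2] = -253.2249 N (compression)
  F[1-3] = +44.4791 N (tension)
  F[2-3] = -356.3053 N (compression)
  Rx@0 = -34.7700 N
  Ry@0 = -136.2664 N
  Ry@2 = +449.7664 N

187.581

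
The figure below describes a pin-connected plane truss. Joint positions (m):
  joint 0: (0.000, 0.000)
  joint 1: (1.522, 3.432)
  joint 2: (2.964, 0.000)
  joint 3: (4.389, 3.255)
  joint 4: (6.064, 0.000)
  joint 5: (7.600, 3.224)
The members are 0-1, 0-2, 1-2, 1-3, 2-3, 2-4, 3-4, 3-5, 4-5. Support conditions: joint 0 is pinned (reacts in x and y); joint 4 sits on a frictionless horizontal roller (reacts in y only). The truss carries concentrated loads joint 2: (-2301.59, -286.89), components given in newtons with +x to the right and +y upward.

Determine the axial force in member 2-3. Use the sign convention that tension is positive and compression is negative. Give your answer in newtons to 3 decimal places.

144.313

N=6 nodes, M=9 members, R=3 reactions → 2N=12, M+R=12
member 0 (0-1): L=3.7543, (cx,cy)=(0.4054,0.9141)
member 1 (0-2): L=2.9640, (cx,cy)=(1.0000,0.0000)
member 2 (1-2): L=3.7226, (cx,cy)=(0.3874,-0.9219)
member 3 (1-3): L=2.8725, (cx,cy)=(0.9981,-0.0616)
member 4 (2-3): L=3.5533, (cx,cy)=(0.4010,0.9161)
member 5 (2-4): L=3.1000, (cx,cy)=(1.0000,0.0000)
member 6 (3-4): L=3.6607, (cx,cy)=(0.4576,-0.8892)
member 7 (3-5): L=3.2111, (cx,cy)=(1.0000,-0.0097)
member 8 (4-5): L=3.5712, (cx,cy)=(0.4301,0.9028)
solve A·x = −loads:
  F[0-1] = -160.4371 N (compression)
  F[0-2] = -2236.5493 N (compression)
  F[1-2] = +167.7897 N (tension)
  F[1-3] = -130.2834 N (compression)
  F[2-3] = +144.3135 N (tension)
  F[2-4] = +72.1603 N (tension)
  F[3-4] = -157.7053 N (compression)
  F[3-5] = +0.0000 N (tension)
  F[4-5] = -0.0000 N (compression)
  Rx@0 = +2301.5900 N
  Ry@0 = +146.6621 N
  Ry@4 = +140.2279 N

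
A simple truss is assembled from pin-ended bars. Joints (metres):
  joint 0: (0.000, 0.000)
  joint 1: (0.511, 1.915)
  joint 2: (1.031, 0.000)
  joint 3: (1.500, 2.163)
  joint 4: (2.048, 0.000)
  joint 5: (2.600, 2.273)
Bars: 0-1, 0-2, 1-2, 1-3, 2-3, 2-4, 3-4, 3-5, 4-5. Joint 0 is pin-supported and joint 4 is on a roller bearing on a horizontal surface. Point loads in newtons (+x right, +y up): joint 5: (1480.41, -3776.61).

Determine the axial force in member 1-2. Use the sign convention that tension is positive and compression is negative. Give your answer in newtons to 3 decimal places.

N=6 nodes, M=9 members, R=3 reactions → 2N=12, M+R=12
member 0 (0-1): L=1.9820, (cx,cy)=(0.2578,0.9662)
member 1 (0-2): L=1.0310, (cx,cy)=(1.0000,0.0000)
member 2 (1-2): L=1.9843, (cx,cy)=(0.2621,-0.9651)
member 3 (1-3): L=1.0196, (cx,cy)=(0.9700,0.2432)
member 4 (2-3): L=2.2133, (cx,cy)=(0.2119,0.9773)
member 5 (2-4): L=1.0170, (cx,cy)=(1.0000,0.0000)
member 6 (3-4): L=2.2313, (cx,cy)=(0.2456,-0.9694)
member 7 (3-5): L=1.1055, (cx,cy)=(0.9950,0.0995)
member 8 (4-5): L=2.3391, (cx,cy)=(0.2360,0.9718)
solve A·x = −loads:
  F[0-1] = +2754.0739 N (tension)
  F[0-2] = +770.3556 N (tension)
  F[1-2] = -2408.8069 N (compression)
  F[1-3] = +1382.8122 N (tension)
  F[2-3] = +2378.6468 N (tension)
  F[2-4] = -364.9209 N (compression)
  F[3-4] = -2491.5517 N (compression)
  F[3-5] = +2469.4928 N (tension)
  F[4-5] = -4139.2463 N (compression)
  Rx@0 = -1480.4100 N
  Ry@0 = -2660.9671 N
  Ry@4 = +6437.5771 N

-2408.807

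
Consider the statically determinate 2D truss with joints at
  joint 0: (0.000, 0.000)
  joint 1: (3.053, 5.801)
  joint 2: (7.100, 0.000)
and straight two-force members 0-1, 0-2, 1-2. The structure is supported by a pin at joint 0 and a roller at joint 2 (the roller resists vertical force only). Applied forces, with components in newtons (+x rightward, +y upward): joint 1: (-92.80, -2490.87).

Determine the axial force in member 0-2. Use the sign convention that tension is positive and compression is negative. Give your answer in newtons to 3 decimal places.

694.326

N=3 nodes, M=3 members, R=3 reactions → 2N=6, M+R=6
member 0 (0-1): L=6.5553, (cx,cy)=(0.4657,0.8849)
member 1 (0-2): L=7.1000, (cx,cy)=(1.0000,0.0000)
member 2 (1-2): L=7.0732, (cx,cy)=(0.5722,-0.8201)
solve A·x = −loads:
  F[0-1] = -1690.1004 N (compression)
  F[0-2] = +694.3264 N (tension)
  F[1-2] = -1213.5142 N (compression)
  Rx@0 = +92.8000 N
  Ry@0 = +1495.6174 N
  Ry@2 = +995.2526 N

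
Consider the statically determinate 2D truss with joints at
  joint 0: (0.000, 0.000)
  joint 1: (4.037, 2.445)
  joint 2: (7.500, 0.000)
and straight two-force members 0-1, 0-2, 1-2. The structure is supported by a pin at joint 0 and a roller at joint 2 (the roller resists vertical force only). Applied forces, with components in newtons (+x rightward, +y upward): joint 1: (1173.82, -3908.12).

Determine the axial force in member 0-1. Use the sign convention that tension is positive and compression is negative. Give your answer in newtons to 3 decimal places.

-2744.642

N=3 nodes, M=3 members, R=3 reactions → 2N=6, M+R=6
member 0 (0-1): L=4.7197, (cx,cy)=(0.8554,0.5180)
member 1 (0-2): L=7.5000, (cx,cy)=(1.0000,0.0000)
member 2 (1-2): L=4.2392, (cx,cy)=(0.8169,-0.5768)
solve A·x = −loads:
  F[0-1] = -2744.6424 N (compression)
  F[0-2] = +3521.4617 N (tension)
  F[1-2] = -4310.7147 N (compression)
  Rx@0 = -1173.8200 N
  Ry@0 = +1421.8440 N
  Ry@2 = +2486.2760 N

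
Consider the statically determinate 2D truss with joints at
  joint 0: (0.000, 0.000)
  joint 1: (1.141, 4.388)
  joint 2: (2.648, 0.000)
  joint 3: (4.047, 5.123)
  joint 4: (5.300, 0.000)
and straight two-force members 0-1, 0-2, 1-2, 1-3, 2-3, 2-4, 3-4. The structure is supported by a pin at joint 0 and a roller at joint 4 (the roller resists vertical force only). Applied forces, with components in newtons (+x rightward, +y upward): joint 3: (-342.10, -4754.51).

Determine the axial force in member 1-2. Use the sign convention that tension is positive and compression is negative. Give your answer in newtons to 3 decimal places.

1322.112

N=5 nodes, M=7 members, R=3 reactions → 2N=10, M+R=10
member 0 (0-1): L=4.5339, (cx,cy)=(0.2517,0.9678)
member 1 (0-2): L=2.6480, (cx,cy)=(1.0000,0.0000)
member 2 (1-2): L=4.6396, (cx,cy)=(0.3248,-0.9458)
member 3 (1-3): L=2.9975, (cx,cy)=(0.9695,0.2452)
member 4 (2-3): L=5.3106, (cx,cy)=(0.2634,0.9647)
member 5 (2-4): L=2.6520, (cx,cy)=(1.0000,0.0000)
member 6 (3-4): L=5.2740, (cx,cy)=(0.2376,-0.9714)
solve A·x = −loads:
  F[0-1] = -1503.0884 N (compression)
  F[0-2] = +36.1652 N (tension)
  F[1-2] = +1322.1119 N (tension)
  F[1-3] = -833.1410 N (compression)
  F[2-3] = -1296.2101 N (compression)
  F[2-4] = +807.0751 N (tension)
  F[3-4] = -3397.0619 N (compression)
  Rx@0 = +342.1000 N
  Ry@0 = +1454.7131 N
  Ry@4 = +3299.7969 N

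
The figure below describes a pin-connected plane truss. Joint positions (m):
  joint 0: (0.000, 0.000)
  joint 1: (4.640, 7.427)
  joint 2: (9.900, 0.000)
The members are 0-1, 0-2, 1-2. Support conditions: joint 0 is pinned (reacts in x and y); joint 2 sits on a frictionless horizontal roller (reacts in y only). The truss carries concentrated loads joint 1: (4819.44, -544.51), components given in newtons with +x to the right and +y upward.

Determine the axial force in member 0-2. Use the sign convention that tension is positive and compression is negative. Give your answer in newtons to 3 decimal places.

2741.375

N=3 nodes, M=3 members, R=3 reactions → 2N=6, M+R=6
member 0 (0-1): L=8.7573, (cx,cy)=(0.5298,0.8481)
member 1 (0-2): L=9.9000, (cx,cy)=(1.0000,0.0000)
member 2 (1-2): L=9.1010, (cx,cy)=(0.5780,-0.8161)
solve A·x = −loads:
  F[0-1] = +3922.0255 N (tension)
  F[0-2] = +2741.3745 N (tension)
  F[1-2] = -4743.1956 N (compression)
  Rx@0 = -4819.4400 N
  Ry@0 = -3326.2483 N
  Ry@2 = +3870.7583 N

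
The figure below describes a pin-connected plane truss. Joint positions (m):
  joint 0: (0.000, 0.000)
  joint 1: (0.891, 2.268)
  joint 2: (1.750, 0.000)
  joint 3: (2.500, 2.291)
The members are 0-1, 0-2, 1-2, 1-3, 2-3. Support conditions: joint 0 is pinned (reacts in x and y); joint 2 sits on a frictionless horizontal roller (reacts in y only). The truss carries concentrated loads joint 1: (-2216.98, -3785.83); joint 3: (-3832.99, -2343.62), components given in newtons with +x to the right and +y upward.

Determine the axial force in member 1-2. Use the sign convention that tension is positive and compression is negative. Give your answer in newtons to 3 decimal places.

N=4 nodes, M=5 members, R=3 reactions → 2N=8, M+R=8
member 0 (0-1): L=2.4367, (cx,cy)=(0.3657,0.9308)
member 1 (0-2): L=1.7500, (cx,cy)=(1.0000,0.0000)
member 2 (1-2): L=2.4252, (cx,cy)=(0.3542,-0.9352)
member 3 (1-3): L=1.6092, (cx,cy)=(0.9999,0.0143)
member 4 (2-3): L=2.4106, (cx,cy)=(0.3111,0.9504)
solve A·x = −loads:
  F[0-1] = -9395.6666 N (compression)
  F[0-2] = -2614.4222 N (compression)
  F[1-2] = +5255.9011 N (tension)
  F[1-3] = -3080.4926 N (compression)
  F[2-3] = -2419.6778 N (compression)
  Rx@0 = +6049.9700 N
  Ry@0 = +8745.0307 N
  Ry@2 = -2615.5807 N

5255.901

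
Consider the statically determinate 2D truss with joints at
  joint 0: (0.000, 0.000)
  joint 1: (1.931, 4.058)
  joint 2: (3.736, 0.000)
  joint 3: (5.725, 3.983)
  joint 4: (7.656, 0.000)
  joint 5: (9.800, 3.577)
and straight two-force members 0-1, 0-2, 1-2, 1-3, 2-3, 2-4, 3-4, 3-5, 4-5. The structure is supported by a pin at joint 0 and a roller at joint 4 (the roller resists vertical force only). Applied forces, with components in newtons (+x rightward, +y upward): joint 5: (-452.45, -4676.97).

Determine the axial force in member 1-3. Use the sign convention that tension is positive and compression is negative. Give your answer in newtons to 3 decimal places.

1020.371

N=6 nodes, M=9 members, R=3 reactions → 2N=12, M+R=12
member 0 (0-1): L=4.4940, (cx,cy)=(0.4297,0.9030)
member 1 (0-2): L=3.7360, (cx,cy)=(1.0000,0.0000)
member 2 (1-2): L=4.4413, (cx,cy)=(0.4064,-0.9137)
member 3 (1-3): L=3.7947, (cx,cy)=(0.9998,-0.0198)
member 4 (2-3): L=4.4520, (cx,cy)=(0.4468,0.8947)
member 5 (2-4): L=3.9200, (cx,cy)=(1.0000,0.0000)
member 6 (3-4): L=4.4264, (cx,cy)=(0.4362,-0.8998)
member 7 (3-5): L=4.0952, (cx,cy)=(0.9951,-0.0991)
member 8 (4-5): L=4.1703, (cx,cy)=(0.5141,0.8577)
solve A·x = −loads:
  F[0-1] = +1216.3678 N (tension)
  F[0-2] = -975.1027 N (compression)
  F[1-2] = -1224.1804 N (compression)
  F[1-3] = +1020.3712 N (tension)
  F[2-3] = +1250.2322 N (tension)
  F[2-4] = -2031.1810 N (compression)
  F[3-4] = -1466.2552 N (compression)
  F[3-5] = +2229.3618 N (tension)
  F[4-5] = -5195.0750 N (compression)
  Rx@0 = +452.4500 N
  Ry@0 = -1098.3555 N
  Ry@4 = +5775.3255 N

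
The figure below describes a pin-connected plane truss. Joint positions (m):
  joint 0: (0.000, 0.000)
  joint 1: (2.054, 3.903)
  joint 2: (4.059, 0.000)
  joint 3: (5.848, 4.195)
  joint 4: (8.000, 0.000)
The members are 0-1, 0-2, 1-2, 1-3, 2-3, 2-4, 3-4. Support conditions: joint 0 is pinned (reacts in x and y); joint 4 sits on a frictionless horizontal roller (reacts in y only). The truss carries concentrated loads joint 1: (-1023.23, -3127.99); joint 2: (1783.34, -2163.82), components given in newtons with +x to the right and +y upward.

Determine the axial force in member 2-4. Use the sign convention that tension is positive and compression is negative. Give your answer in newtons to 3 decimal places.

719.097

N=5 nodes, M=7 members, R=3 reactions → 2N=10, M+R=10
member 0 (0-1): L=4.4105, (cx,cy)=(0.4657,0.8849)
member 1 (0-2): L=4.0590, (cx,cy)=(1.0000,0.0000)
member 2 (1-2): L=4.3879, (cx,cy)=(0.4569,-0.8895)
member 3 (1-3): L=3.8052, (cx,cy)=(0.9971,0.0767)
member 4 (2-3): L=4.5605, (cx,cy)=(0.3923,0.9198)
member 5 (2-4): L=3.9410, (cx,cy)=(1.0000,0.0000)
member 6 (3-4): L=4.7148, (cx,cy)=(0.4564,-0.8898)
solve A·x = −loads:
  F[0-1] = -4395.8325 N (compression)
  F[0-2] = +2807.2890 N (tension)
  F[1-2] = +738.9077 N (tension)
  F[1-3] = -1365.6130 N (compression)
  F[2-3] = +1637.8423 N (tension)
  F[2-4] = +719.0970 N (tension)
  F[3-4] = -1575.4565 N (compression)
  Rx@0 = -760.1100 N
  Ry@0 = +3890.0387 N
  Ry@4 = +1401.7713 N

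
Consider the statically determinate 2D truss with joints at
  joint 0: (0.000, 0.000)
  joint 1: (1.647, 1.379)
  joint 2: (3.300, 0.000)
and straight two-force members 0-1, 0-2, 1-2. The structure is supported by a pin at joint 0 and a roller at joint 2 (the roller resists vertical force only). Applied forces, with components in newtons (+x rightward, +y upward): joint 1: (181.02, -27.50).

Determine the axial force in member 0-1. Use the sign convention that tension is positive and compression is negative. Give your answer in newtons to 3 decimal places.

96.375

N=3 nodes, M=3 members, R=3 reactions → 2N=6, M+R=6
member 0 (0-1): L=2.1481, (cx,cy)=(0.7667,0.6420)
member 1 (0-2): L=3.3000, (cx,cy)=(1.0000,0.0000)
member 2 (1-2): L=2.1527, (cx,cy)=(0.7679,-0.6406)
solve A·x = −loads:
  F[0-1] = +96.3745 N (tension)
  F[0-2] = +107.1266 N (tension)
  F[1-2] = -139.5099 N (compression)
  Rx@0 = -181.0200 N
  Ry@0 = -61.8694 N
  Ry@2 = +89.3694 N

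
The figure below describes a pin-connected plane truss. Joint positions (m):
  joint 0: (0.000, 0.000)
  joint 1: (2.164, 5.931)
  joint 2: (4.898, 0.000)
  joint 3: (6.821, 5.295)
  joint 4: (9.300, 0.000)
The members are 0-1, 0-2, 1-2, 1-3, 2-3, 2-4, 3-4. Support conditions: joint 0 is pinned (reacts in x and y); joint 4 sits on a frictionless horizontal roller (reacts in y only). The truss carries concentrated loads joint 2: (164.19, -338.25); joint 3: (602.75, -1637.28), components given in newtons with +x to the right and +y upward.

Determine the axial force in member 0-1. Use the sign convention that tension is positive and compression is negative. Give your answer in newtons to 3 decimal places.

N=5 nodes, M=7 members, R=3 reactions → 2N=10, M+R=10
member 0 (0-1): L=6.3135, (cx,cy)=(0.3428,0.9394)
member 1 (0-2): L=4.8980, (cx,cy)=(1.0000,0.0000)
member 2 (1-2): L=6.5308, (cx,cy)=(0.4186,-0.9082)
member 3 (1-3): L=4.7002, (cx,cy)=(0.9908,-0.1353)
member 4 (2-3): L=5.6334, (cx,cy)=(0.3414,0.9399)
member 5 (2-4): L=4.4020, (cx,cy)=(1.0000,0.0000)
member 6 (3-4): L=5.8466, (cx,cy)=(0.4240,-0.9057)
solve A·x = −loads:
  F[0-1] = -269.6957 N (compression)
  F[0-2] = +859.3810 N (tension)
  F[1-2] = +312.5589 N (tension)
  F[1-3] = -225.3604 N (compression)
  F[2-3] = +57.8739 N (tension)
  F[2-4] = +806.2821 N (tension)
  F[3-4] = -1901.5694 N (compression)
  Rx@0 = -766.9400 N
  Ry@0 = +253.3583 N
  Ry@4 = +1722.1717 N

-269.696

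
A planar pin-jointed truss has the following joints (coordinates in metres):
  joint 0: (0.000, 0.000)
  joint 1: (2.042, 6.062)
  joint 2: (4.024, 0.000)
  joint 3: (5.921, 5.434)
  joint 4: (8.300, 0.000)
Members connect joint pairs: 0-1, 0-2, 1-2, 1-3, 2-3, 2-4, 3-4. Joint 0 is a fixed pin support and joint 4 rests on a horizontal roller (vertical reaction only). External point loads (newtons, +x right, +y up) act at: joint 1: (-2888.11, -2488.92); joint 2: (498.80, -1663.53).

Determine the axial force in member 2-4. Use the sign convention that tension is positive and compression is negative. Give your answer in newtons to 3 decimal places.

N=5 nodes, M=7 members, R=3 reactions → 2N=10, M+R=10
member 0 (0-1): L=6.3967, (cx,cy)=(0.3192,0.9477)
member 1 (0-2): L=4.0240, (cx,cy)=(1.0000,0.0000)
member 2 (1-2): L=6.3778, (cx,cy)=(0.3108,-0.9505)
member 3 (1-3): L=3.9295, (cx,cy)=(0.9871,-0.1598)
member 4 (2-3): L=5.7556, (cx,cy)=(0.3296,0.9441)
member 5 (2-4): L=4.2760, (cx,cy)=(1.0000,0.0000)
member 6 (3-4): L=5.9319, (cx,cy)=(0.4010,-0.9161)
solve A·x = −loads:
  F[0-1] = -5110.3522 N (compression)
  F[0-2] = -757.9438 N (compression)
  F[1-2] = +2389.0764 N (tension)
  F[1-3] = +520.9964 N (tension)
  F[2-3] = -643.1941 N (compression)
  F[2-4] = -302.3083 N (compression)
  F[3-4] = +753.7945 N (tension)
  Rx@0 = +2389.3100 N
  Ry@0 = +4842.9685 N
  Ry@4 = -690.5185 N

-302.308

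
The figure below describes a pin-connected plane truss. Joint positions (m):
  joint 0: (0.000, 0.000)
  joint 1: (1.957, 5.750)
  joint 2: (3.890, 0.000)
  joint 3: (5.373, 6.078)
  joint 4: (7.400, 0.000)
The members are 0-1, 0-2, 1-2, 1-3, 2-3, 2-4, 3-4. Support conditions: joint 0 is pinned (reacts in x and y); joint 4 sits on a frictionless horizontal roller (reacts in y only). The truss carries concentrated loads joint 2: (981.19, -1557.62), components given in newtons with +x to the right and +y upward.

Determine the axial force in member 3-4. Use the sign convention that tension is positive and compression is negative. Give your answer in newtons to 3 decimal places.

N=5 nodes, M=7 members, R=3 reactions → 2N=10, M+R=10
member 0 (0-1): L=6.0739, (cx,cy)=(0.3222,0.9467)
member 1 (0-2): L=3.8900, (cx,cy)=(1.0000,0.0000)
member 2 (1-2): L=6.0662, (cx,cy)=(0.3186,-0.9479)
member 3 (1-3): L=3.4317, (cx,cy)=(0.9954,0.0956)
member 4 (2-3): L=6.2563, (cx,cy)=(0.2370,0.9715)
member 5 (2-4): L=3.5100, (cx,cy)=(1.0000,0.0000)
member 6 (3-4): L=6.4071, (cx,cy)=(0.3164,-0.9486)
solve A·x = −loads:
  F[0-1] = -780.4359 N (compression)
  F[0-2] = +1232.6448 N (tension)
  F[1-2] = +730.3990 N (tension)
  F[1-3] = -486.4234 N (compression)
  F[2-3] = +890.6795 N (tension)
  F[2-4] = +273.0690 N (tension)
  F[3-4] = -863.1367 N (compression)
  Rx@0 = -981.1900 N
  Ry@0 = +738.8171 N
  Ry@4 = +818.8029 N

-863.137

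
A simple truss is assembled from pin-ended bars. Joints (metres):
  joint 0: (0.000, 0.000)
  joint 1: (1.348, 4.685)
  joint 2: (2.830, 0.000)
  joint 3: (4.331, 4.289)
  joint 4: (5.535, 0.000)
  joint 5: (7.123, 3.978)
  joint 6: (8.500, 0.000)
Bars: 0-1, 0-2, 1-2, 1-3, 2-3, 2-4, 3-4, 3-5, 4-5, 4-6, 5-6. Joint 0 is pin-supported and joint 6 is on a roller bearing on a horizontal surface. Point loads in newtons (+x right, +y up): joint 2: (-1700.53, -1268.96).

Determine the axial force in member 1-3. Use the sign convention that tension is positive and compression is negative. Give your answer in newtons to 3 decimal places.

N=7 nodes, M=11 members, R=3 reactions → 2N=14, M+R=14
member 0 (0-1): L=4.8751, (cx,cy)=(0.2765,0.9610)
member 1 (0-2): L=2.8300, (cx,cy)=(1.0000,0.0000)
member 2 (1-2): L=4.9138, (cx,cy)=(0.3016,-0.9534)
member 3 (1-3): L=3.0092, (cx,cy)=(0.9913,-0.1316)
member 4 (2-3): L=4.5441, (cx,cy)=(0.3303,0.9439)
member 5 (2-4): L=2.7050, (cx,cy)=(1.0000,0.0000)
member 6 (3-4): L=4.4548, (cx,cy)=(0.2703,-0.9628)
member 7 (3-5): L=2.8093, (cx,cy)=(0.9939,-0.1107)
member 8 (4-5): L=4.2832, (cx,cy)=(0.3707,0.9287)
member 9 (4-6): L=2.9650, (cx,cy)=(1.0000,0.0000)
member 10 (5-6): L=4.2096, (cx,cy)=(0.3271,-0.9450)
solve A·x = −loads:
  F[0-1] = -880.8126 N (compression)
  F[0-2] = -1456.9776 N (compression)
  F[1-2] = +962.1261 N (tension)
  F[1-3] = -538.4109 N (compression)
  F[2-3] = +372.5469 N (tension)
  F[2-4] = +410.6684 N (tension)
  F[3-4] = -403.9384 N (compression)
  F[3-5] = -303.3602 N (compression)
  F[4-5] = +418.7480 N (tension)
  F[4-6] = +146.2462 N (tension)
  F[5-6] = -447.0849 N (compression)
  Rx@0 = +1700.5300 N
  Ry@0 = +846.4710 N
  Ry@6 = +422.4890 N

-538.411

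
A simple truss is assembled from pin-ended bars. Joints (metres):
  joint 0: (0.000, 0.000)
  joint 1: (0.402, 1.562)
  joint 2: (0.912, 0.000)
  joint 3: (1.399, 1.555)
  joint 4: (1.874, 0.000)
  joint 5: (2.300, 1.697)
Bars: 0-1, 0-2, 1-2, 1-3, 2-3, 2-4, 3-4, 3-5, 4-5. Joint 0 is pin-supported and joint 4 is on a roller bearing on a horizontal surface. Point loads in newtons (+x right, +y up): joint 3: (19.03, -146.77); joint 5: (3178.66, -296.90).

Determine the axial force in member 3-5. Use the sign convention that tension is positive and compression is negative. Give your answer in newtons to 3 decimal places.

3429.008

N=6 nodes, M=9 members, R=3 reactions → 2N=12, M+R=12
member 0 (0-1): L=1.6129, (cx,cy)=(0.2492,0.9684)
member 1 (0-2): L=0.9120, (cx,cy)=(1.0000,0.0000)
member 2 (1-2): L=1.6432, (cx,cy)=(0.3104,-0.9506)
member 3 (1-3): L=0.9970, (cx,cy)=(1.0000,-0.0070)
member 4 (2-3): L=1.6295, (cx,cy)=(0.2989,0.9543)
member 5 (2-4): L=0.9620, (cx,cy)=(1.0000,0.0000)
member 6 (3-4): L=1.6259, (cx,cy)=(0.2921,-0.9564)
member 7 (3-5): L=0.9121, (cx,cy)=(0.9878,0.1557)
member 8 (4-5): L=1.7497, (cx,cy)=(0.2435,0.9699)
solve A·x = −loads:
  F[0-1] = +3019.8155 N (tension)
  F[0-2] = +2445.0299 N (tension)
  F[1-2] = -3089.0930 N (compression)
  F[1-3] = +1711.4929 N (tension)
  F[2-3] = +3077.1763 N (tension)
  F[2-4] = +566.5668 N (tension)
  F[3-4] = -2653.1980 N (compression)
  F[3-5] = +3429.0082 N (tension)
  F[4-5] = -856.5068 N (compression)
  Rx@0 = -3197.6900 N
  Ry@0 = -2924.5151 N
  Ry@4 = +3368.1851 N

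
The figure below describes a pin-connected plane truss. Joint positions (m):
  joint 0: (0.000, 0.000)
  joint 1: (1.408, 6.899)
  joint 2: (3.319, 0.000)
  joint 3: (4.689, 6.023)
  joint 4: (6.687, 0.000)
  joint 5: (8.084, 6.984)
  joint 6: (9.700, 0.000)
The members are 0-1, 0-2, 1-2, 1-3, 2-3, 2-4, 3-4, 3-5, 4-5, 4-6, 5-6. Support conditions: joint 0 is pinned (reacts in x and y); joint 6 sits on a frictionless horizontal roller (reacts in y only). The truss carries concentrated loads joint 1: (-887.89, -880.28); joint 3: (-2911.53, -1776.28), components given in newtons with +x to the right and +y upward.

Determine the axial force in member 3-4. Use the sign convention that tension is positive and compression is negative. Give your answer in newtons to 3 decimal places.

N=7 nodes, M=11 members, R=3 reactions → 2N=14, M+R=14
member 0 (0-1): L=7.0412, (cx,cy)=(0.2000,0.9798)
member 1 (0-2): L=3.3190, (cx,cy)=(1.0000,0.0000)
member 2 (1-2): L=7.1588, (cx,cy)=(0.2669,-0.9637)
member 3 (1-3): L=3.3959, (cx,cy)=(0.9662,-0.2580)
member 4 (2-3): L=6.1768, (cx,cy)=(0.2218,0.9751)
member 5 (2-4): L=3.3680, (cx,cy)=(1.0000,0.0000)
member 6 (3-4): L=6.3457, (cx,cy)=(0.3149,-0.9491)
member 7 (3-5): L=3.5284, (cx,cy)=(0.9622,0.2724)
member 8 (4-5): L=7.1223, (cx,cy)=(0.1961,0.9806)
member 9 (4-6): L=3.0130, (cx,cy)=(1.0000,0.0000)
member 10 (5-6): L=7.1685, (cx,cy)=(0.2254,-0.9743)
solve A·x = −loads:
  F[0-1] = -4194.1865 N (compression)
  F[0-2] = -2960.7271 N (compression)
  F[1-2] = +3603.6733 N (tension)
  F[1-3] = -944.7591 N (compression)
  F[2-3] = -3561.6111 N (compression)
  F[2-4] = -1208.7935 N (compression)
  F[3-4] = +1728.9263 N (tension)
  F[3-5] = +690.5357 N (tension)
  F[4-5] = -1673.4992 N (compression)
  F[4-6] = -336.1845 N (compression)
  F[5-6] = +1491.3033 N (tension)
  Rx@0 = +3799.4200 N
  Ry@0 = +4109.4762 N
  Ry@6 = -1452.9162 N

1728.926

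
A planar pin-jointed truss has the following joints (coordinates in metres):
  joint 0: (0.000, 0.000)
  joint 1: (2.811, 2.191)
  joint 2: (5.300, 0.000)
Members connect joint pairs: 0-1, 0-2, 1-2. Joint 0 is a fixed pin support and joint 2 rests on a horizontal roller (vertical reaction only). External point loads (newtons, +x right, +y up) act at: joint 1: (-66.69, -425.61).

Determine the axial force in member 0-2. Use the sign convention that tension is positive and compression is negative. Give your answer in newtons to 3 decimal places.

N=3 nodes, M=3 members, R=3 reactions → 2N=6, M+R=6
member 0 (0-1): L=3.5640, (cx,cy)=(0.7887,0.6148)
member 1 (0-2): L=5.3000, (cx,cy)=(1.0000,0.0000)
member 2 (1-2): L=3.3160, (cx,cy)=(0.7506,-0.6607)
solve A·x = −loads:
  F[0-1] = -369.9768 N (compression)
  F[0-2] = +225.1171 N (tension)
  F[1-2] = -299.9114 N (compression)
  Rx@0 = +66.6900 N
  Ry@0 = +227.4455 N
  Ry@2 = +198.1645 N

225.117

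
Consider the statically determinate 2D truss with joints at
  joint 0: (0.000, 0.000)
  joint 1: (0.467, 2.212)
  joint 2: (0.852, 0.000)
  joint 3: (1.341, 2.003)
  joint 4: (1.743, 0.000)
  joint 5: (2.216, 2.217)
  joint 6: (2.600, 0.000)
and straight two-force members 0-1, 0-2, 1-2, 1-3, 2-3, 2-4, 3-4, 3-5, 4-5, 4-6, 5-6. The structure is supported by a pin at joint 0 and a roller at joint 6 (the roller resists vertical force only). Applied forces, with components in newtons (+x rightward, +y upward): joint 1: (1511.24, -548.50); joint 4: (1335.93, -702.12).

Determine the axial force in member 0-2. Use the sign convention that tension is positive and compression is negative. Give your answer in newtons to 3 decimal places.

N=7 nodes, M=11 members, R=3 reactions → 2N=14, M+R=14
member 0 (0-1): L=2.2608, (cx,cy)=(0.2066,0.9784)
member 1 (0-2): L=0.8520, (cx,cy)=(1.0000,0.0000)
member 2 (1-2): L=2.2453, (cx,cy)=(0.1715,-0.9852)
member 3 (1-3): L=0.8986, (cx,cy)=(0.9726,-0.2326)
member 4 (2-3): L=2.0618, (cx,cy)=(0.2372,0.9715)
member 5 (2-4): L=0.8910, (cx,cy)=(1.0000,0.0000)
member 6 (3-4): L=2.0429, (cx,cy)=(0.1968,-0.9804)
member 7 (3-5): L=0.9008, (cx,cy)=(0.9714,0.2376)
member 8 (4-5): L=2.2669, (cx,cy)=(0.2087,0.9780)
member 9 (4-6): L=0.8570, (cx,cy)=(1.0000,0.0000)
member 10 (5-6): L=2.2500, (cx,cy)=(0.1707,-0.9853)
solve A·x = −loads:
  F[0-1] = +617.6268 N (tension)
  F[0-2] = +2719.5882 N (tension)
  F[1-2] = -870.5197 N (compression)
  F[1-3] = -1269.1904 N (compression)
  F[2-3] = +882.8142 N (tension)
  F[2-4] = +2360.9423 N (tension)
  F[3-4] = -1364.5050 N (compression)
  F[3-5] = -778.8086 N (compression)
  F[4-5] = +2085.8585 N (tension)
  F[4-6] = +321.2862 N (tension)
  F[5-6] = -1882.5449 N (compression)
  Rx@0 = -2847.1700 N
  Ry@0 = -604.3060 N
  Ry@6 = +1854.9260 N

2719.588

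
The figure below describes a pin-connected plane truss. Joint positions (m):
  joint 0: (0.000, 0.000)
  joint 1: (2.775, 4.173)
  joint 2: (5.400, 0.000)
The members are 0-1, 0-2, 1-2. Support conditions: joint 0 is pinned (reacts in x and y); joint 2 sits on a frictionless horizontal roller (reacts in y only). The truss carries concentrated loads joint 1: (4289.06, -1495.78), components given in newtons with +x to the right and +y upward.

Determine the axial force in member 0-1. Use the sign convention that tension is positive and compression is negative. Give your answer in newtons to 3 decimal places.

3107.232

N=3 nodes, M=3 members, R=3 reactions → 2N=6, M+R=6
member 0 (0-1): L=5.0114, (cx,cy)=(0.5537,0.8327)
member 1 (0-2): L=5.4000, (cx,cy)=(1.0000,0.0000)
member 2 (1-2): L=4.9300, (cx,cy)=(0.5325,-0.8465)
solve A·x = −loads:
  F[0-1] = +3107.2323 N (tension)
  F[0-2] = +2568.4835 N (tension)
  F[1-2] = -4823.8224 N (compression)
  Rx@0 = -4289.0600 N
  Ry@0 = -2587.3750 N
  Ry@2 = +4083.1550 N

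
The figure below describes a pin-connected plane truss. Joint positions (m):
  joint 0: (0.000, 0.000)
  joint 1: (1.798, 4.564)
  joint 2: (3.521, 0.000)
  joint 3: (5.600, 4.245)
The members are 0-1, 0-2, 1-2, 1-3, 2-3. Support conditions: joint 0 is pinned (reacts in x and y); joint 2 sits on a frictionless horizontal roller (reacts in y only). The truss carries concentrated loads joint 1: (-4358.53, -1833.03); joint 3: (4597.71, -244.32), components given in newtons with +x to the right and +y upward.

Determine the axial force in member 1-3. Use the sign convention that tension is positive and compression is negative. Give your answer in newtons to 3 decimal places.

N=4 nodes, M=5 members, R=3 reactions → 2N=8, M+R=8
member 0 (0-1): L=4.9054, (cx,cy)=(0.3665,0.9304)
member 1 (0-2): L=3.5210, (cx,cy)=(1.0000,0.0000)
member 2 (1-2): L=4.8784, (cx,cy)=(0.3532,-0.9356)
member 3 (1-3): L=3.8154, (cx,cy)=(0.9965,-0.0836)
member 4 (2-3): L=4.7268, (cx,cy)=(0.4398,0.8981)
solve A·x = −loads:
  F[0-1] = -923.5240 N (compression)
  F[0-2] = +577.6841 N (tension)
  F[1-2] = -1447.2306 N (compression)
  F[1-3] = +4547.0934 N (tension)
  F[2-3] = +151.2785 N (tension)
  Rx@0 = -239.1800 N
  Ry@0 = +859.2506 N
  Ry@2 = +1218.0994 N

4547.093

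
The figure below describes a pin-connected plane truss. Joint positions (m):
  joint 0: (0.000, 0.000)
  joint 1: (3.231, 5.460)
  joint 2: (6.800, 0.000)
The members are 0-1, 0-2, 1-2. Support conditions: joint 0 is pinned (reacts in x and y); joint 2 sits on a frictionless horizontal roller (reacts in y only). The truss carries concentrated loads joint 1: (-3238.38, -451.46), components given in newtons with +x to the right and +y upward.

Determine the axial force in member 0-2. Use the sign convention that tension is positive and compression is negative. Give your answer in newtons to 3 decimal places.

N=3 nodes, M=3 members, R=3 reactions → 2N=6, M+R=6
member 0 (0-1): L=6.3444, (cx,cy)=(0.5093,0.8606)
member 1 (0-2): L=6.8000, (cx,cy)=(1.0000,0.0000)
member 2 (1-2): L=6.5230, (cx,cy)=(0.5471,-0.8370)
solve A·x = −loads:
  F[0-1] = -3296.7209 N (compression)
  F[0-2] = -1559.4561 N (compression)
  F[1-2] = +2850.1855 N (tension)
  Rx@0 = +3238.3800 N
  Ry@0 = +2837.1788 N
  Ry@2 = -2385.7188 N

-1559.456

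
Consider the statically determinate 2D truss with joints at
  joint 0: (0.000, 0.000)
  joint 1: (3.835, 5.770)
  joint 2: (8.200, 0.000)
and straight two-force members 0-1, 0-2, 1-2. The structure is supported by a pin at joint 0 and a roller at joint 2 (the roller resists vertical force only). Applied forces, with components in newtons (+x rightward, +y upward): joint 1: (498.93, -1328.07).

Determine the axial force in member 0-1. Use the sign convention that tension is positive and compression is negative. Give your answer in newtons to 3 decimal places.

N=3 nodes, M=3 members, R=3 reactions → 2N=6, M+R=6
member 0 (0-1): L=6.9282, (cx,cy)=(0.5535,0.8328)
member 1 (0-2): L=8.2000, (cx,cy)=(1.0000,0.0000)
member 2 (1-2): L=7.2351, (cx,cy)=(0.6033,-0.7975)
solve A·x = −loads:
  F[0-1] = -427.3134 N (compression)
  F[0-2] = +735.4624 N (tension)
  F[1-2] = -1219.0415 N (compression)
  Rx@0 = -498.9300 N
  Ry@0 = +355.8780 N
  Ry@2 = +972.1920 N

-427.313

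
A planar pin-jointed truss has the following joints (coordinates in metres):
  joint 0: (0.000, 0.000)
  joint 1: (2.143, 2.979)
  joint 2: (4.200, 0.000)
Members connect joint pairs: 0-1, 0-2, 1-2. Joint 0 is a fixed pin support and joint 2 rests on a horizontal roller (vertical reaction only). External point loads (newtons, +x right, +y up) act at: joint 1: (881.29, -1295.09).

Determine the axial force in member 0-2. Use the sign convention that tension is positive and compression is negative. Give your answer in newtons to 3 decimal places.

N=3 nodes, M=3 members, R=3 reactions → 2N=6, M+R=6
member 0 (0-1): L=3.6697, (cx,cy)=(0.5840,0.8118)
member 1 (0-2): L=4.2000, (cx,cy)=(1.0000,0.0000)
member 2 (1-2): L=3.6202, (cx,cy)=(0.5682,-0.8229)
solve A·x = −loads:
  F[0-1] = -11.3323 N (compression)
  F[0-2] = +887.9077 N (tension)
  F[1-2] = -1562.6564 N (compression)
  Rx@0 = -881.2900 N
  Ry@0 = +9.1993 N
  Ry@2 = +1285.8907 N

887.908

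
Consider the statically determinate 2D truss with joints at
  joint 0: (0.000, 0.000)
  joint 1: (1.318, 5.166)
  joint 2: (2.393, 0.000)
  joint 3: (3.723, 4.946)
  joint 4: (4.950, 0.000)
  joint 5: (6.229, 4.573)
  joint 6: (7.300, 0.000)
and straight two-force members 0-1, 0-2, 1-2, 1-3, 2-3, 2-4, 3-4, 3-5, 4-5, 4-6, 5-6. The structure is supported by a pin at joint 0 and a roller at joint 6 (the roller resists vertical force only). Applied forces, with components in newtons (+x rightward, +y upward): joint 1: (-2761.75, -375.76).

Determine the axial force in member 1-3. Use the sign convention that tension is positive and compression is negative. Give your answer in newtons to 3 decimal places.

1834.384

N=7 nodes, M=11 members, R=3 reactions → 2N=14, M+R=14
member 0 (0-1): L=5.3315, (cx,cy)=(0.2472,0.9690)
member 1 (0-2): L=2.3930, (cx,cy)=(1.0000,0.0000)
member 2 (1-2): L=5.2767, (cx,cy)=(0.2037,-0.9790)
member 3 (1-3): L=2.4150, (cx,cy)=(0.9958,-0.0911)
member 4 (2-3): L=5.1217, (cx,cy)=(0.2597,0.9657)
member 5 (2-4): L=2.5570, (cx,cy)=(1.0000,0.0000)
member 6 (3-4): L=5.0959, (cx,cy)=(0.2408,-0.9706)
member 7 (3-5): L=2.5336, (cx,cy)=(0.9891,-0.1472)
member 8 (4-5): L=4.7485, (cx,cy)=(0.2693,0.9630)
member 9 (4-6): L=2.3500, (cx,cy)=(1.0000,0.0000)
member 10 (5-6): L=4.6967, (cx,cy)=(0.2280,-0.9737)
solve A·x = −loads:
  F[0-1] = -2334.7965 N (compression)
  F[0-2] = -2184.5629 N (compression)
  F[1-2] = +1756.2973 N (tension)
  F[1-3] = +1834.3844 N (tension)
  F[2-3] = -1780.5455 N (compression)
  F[2-4] = -1364.3864 N (compression)
  F[3-4] = +1801.0220 N (tension)
  F[3-5] = +940.9885 N (tension)
  F[4-5] = -1815.1169 N (compression)
  F[4-6] = -441.8357 N (compression)
  F[5-6] = +1937.6168 N (tension)
  Rx@0 = +2761.7500 N
  Ry@0 = +2262.3283 N
  Ry@6 = -1886.5683 N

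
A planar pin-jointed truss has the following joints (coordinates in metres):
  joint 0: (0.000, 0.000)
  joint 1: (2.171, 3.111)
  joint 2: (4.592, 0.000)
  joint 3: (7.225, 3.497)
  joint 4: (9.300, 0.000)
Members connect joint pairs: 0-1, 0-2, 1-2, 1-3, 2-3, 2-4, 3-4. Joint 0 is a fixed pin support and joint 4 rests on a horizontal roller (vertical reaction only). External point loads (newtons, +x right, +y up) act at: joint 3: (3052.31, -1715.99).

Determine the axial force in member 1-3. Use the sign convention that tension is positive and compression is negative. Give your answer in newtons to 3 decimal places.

1068.748

N=5 nodes, M=7 members, R=3 reactions → 2N=10, M+R=10
member 0 (0-1): L=3.7936, (cx,cy)=(0.5723,0.8201)
member 1 (0-2): L=4.5920, (cx,cy)=(1.0000,0.0000)
member 2 (1-2): L=3.9420, (cx,cy)=(0.6142,-0.7892)
member 3 (1-3): L=5.0687, (cx,cy)=(0.9971,0.0762)
member 4 (2-3): L=4.3774, (cx,cy)=(0.6015,0.7989)
member 5 (2-4): L=4.7080, (cx,cy)=(1.0000,0.0000)
member 6 (3-4): L=4.0663, (cx,cy)=(0.5103,-0.8600)
solve A·x = −loads:
  F[0-1] = +932.6936 N (tension)
  F[0-2] = +2518.5514 N (tension)
  F[1-2] = -866.0503 N (compression)
  F[1-3] = +1068.7480 N (tension)
  F[2-3] = +855.5494 N (tension)
  F[2-4] = +1472.0546 N (tension)
  F[3-4] = -2884.7164 N (compression)
  Rx@0 = -3052.3100 N
  Ry@0 = -764.8655 N
  Ry@4 = +2480.8555 N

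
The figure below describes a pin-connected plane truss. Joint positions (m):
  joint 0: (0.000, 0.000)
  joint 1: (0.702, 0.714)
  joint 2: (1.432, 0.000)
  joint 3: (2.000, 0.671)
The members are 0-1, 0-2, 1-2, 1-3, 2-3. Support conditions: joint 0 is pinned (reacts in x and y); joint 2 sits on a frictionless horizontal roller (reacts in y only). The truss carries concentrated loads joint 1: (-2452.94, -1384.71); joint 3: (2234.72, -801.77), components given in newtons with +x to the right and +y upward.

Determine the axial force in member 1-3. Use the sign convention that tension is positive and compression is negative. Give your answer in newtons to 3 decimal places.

N=4 nodes, M=5 members, R=3 reactions → 2N=8, M+R=8
member 0 (0-1): L=1.0013, (cx,cy)=(0.7011,0.7131)
member 1 (0-2): L=1.4320, (cx,cy)=(1.0000,0.0000)
member 2 (1-2): L=1.0211, (cx,cy)=(0.7149,-0.6992)
member 3 (1-3): L=1.2987, (cx,cy)=(0.9995,-0.0331)
member 4 (2-3): L=0.8791, (cx,cy)=(0.6461,0.7633)
solve A·x = −loads:
  F[0-1] = -790.6356 N (compression)
  F[0-2] = +336.0861 N (tension)
  F[1-2] = -1308.3144 N (compression)
  F[1-3] = +2835.4997 N (tension)
  F[2-3] = -927.4563 N (compression)
  Rx@0 = +218.2200 N
  Ry@0 = +563.7814 N
  Ry@2 = +1622.6986 N

2835.500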